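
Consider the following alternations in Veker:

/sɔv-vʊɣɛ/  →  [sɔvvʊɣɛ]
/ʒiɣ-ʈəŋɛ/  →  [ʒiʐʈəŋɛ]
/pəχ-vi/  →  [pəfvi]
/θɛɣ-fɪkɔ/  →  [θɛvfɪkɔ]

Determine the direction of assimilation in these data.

The segment that alternates is /ɣ/, which surfaces as [ʐ] when adjacent to /ʈ/.
The change velar → retroflex matches the place of the following /ʈ/, identifying this as place assimilation.
Checking the remaining alternations: /χ/ → [f] before /v/ (uvular → labiodental, matching labiodental); /ɣ/ → [v] before /f/ (velar → labiodental, matching labiodental) — only place changes, and always toward the following segment.
Nothing changes in [sɔvvʊɣɛ]: there the adjacent consonants already agree in place (/v/ and /v/ are both labiodental), so this form is consistent with the same rule.
The trigger is the following segment, so the direction is regressive (anticipatory).

regressive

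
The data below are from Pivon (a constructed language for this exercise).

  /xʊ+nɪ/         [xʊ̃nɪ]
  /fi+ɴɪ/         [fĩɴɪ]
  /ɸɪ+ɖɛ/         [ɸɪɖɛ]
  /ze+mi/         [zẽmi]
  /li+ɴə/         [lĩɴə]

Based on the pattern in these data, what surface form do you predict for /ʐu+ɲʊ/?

The data show regressive nasality assimilation (vowel nasalisation): /ʊ/ → [ʊ̃] before /n/; /i/ → [ĩ] before /ɴ/; /e/ → [ẽ] before /m/ — a vowel is nasalised by an immediately following nasal consonant.
No change occurs in [ɸɪɖɛ] because the vowel at the boundary is adjacent to an oral consonant, not a nasal (/ɪ/ next to /ɖ/).
The vowel /u/ is adjacent to the following nasal /ɲ/, so it acquires [+nasal] and surfaces as [ũ].

[ʐũɲʊ]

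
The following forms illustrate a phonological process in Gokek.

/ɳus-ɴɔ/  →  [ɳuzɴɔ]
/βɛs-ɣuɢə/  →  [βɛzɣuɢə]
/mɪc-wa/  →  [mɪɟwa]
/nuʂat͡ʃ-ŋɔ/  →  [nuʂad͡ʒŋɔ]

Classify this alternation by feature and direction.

regressive voicing assimilation

The segment that alternates is /s/, which surfaces as [z] when adjacent to /ɴ/.
The change voiceless → voiced matches the voicing of the following /ɴ/, identifying this as voicing assimilation.
Place and manner are unchanged, so the assimilation is partial, not total.
The other alternating forms pattern the same way: /s/ → [z] before /ɣ/ (voiceless → voiced, matching voiced); /c/ → [ɟ] before /w/ (voiceless → voiced, matching voiced); /t͡ʃ/ → [d͡ʒ] before /ŋ/ (voiceless → voiced, matching voiced) — only voicing changes, and always toward the following segment.
Since the segment that changes precedes the conditioning segment, the assimilation is regressive.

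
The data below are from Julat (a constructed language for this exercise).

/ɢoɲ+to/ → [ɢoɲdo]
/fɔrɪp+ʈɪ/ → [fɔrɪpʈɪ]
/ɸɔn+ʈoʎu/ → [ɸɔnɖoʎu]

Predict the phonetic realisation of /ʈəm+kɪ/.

[ʈəmgɪ]

The data show progressive voicing assimilation: /t/ → [d] after /ɲ/; /ʈ/ → [ɖ] after /n/. In each pair only voicing changes, matching the preceding consonant, while place and manner stay constant.
Nothing changes in [fɔrɪpʈɪ]: there the adjacent consonants already agree in voicing (/ʈ/ and /p/ are both voiceless), so this form is consistent with the same rule.
The rule targets /k/ (voiceless velar stop), which sits after the trigger /m/ (voiced).
Changing only its voicing to voiced gives [g] — the voiced velar stop.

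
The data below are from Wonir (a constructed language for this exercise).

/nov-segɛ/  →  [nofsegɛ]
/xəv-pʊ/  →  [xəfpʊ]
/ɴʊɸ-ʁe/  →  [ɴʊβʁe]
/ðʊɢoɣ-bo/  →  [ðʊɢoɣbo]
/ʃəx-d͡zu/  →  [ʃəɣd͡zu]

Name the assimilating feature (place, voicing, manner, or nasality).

voicing

The segment that alternates is /v/, which surfaces as [f] when adjacent to /s/.
/v/ is voiced while /s/ is voiceless; the output [f] is voiceless, matching the trigger — so the feature that spreads is voicing.
The same holds elsewhere in the data: /v/ → [f] before /p/ (voiced → voiceless, matching voiceless); /ɸ/ → [β] before /ʁ/ (voiceless → voiced, matching voiced); /x/ → [ɣ] before /d͡z/ (voiceless → voiced, matching voiced) — only voicing changes, and always toward the following segment.
No alternation appears in [ðʊɢoɣbo]: there the adjacent consonants already agree in voicing (/ɣ/ and /b/ are both voiced), so this form is consistent with the same rule.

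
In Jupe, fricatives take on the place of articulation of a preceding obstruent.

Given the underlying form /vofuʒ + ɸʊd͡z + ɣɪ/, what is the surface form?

[vofuʒʃʊd͡zzɪ]

/ɸ/ is a voiceless bilabial fricative. The preceding trigger /ʒ/ is postalveolar, so /ɸ/ must become postalveolar as well.
The voiceless postalveolar fricative is [ʃ], so /ɸ/ → [ʃ].
The same rule applies at the second boundary: /ɣ/ → [z] next to /d͡z/.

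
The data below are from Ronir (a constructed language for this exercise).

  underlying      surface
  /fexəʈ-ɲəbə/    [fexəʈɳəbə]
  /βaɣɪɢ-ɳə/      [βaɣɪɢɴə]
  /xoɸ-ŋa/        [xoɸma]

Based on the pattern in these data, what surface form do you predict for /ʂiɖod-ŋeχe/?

[ʂiɖodneχe]

The data show progressive place assimilation: /ɲ/ → [ɳ] after /ʈ/; /ɳ/ → [ɴ] after /ɢ/; /ŋ/ → [m] after /ɸ/. In each pair only place changes, matching the preceding consonant, while manner and voice stay constant.
/ŋ/ is a voiced velar nasal. The preceding trigger /d/ is alveolar, so /ŋ/ must become alveolar as well.
The voiced alveolar nasal is [n], so /ŋ/ → [n].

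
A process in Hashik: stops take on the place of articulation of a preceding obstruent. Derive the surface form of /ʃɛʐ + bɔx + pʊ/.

[ʃɛʐɖɔxkʊ]

The rule targets /b/ (voiced bilabial stop), which sits after the trigger /ʐ/ (retroflex).
The voiced retroflex stop is [ɖ], so /b/ → [ɖ].
The same rule applies at the second boundary: /p/ → [k] next to /x/.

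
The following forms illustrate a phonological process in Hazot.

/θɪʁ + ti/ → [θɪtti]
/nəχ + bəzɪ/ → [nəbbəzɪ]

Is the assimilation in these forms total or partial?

Underlying /ʁ/ is realised as [t] next to /t/; /t/ itself does not change.
The output [t] is identical to the trigger /t/ — every feature (place, manner, voicing) has been copied — so this is total assimilation.
The remaining alternation confirms this: /χ/ → [b] before /b/ — in each case the output is a copy of the following consonant.

total assimilation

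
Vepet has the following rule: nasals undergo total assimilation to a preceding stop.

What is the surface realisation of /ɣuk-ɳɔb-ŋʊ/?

[ɣukkɔbbʊ]

/ɳ/ is the segment targeted by the rule; it sits immediately after /k/, so it assimilates completely and surfaces as [k].
The same rule applies at the second boundary: /ŋ/ → [b] next to /b/.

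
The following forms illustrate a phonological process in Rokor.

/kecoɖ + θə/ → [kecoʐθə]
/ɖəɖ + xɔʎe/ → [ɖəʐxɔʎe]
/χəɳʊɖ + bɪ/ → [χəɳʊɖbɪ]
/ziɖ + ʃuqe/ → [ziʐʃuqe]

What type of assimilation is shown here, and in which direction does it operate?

Comparing underlying and surface forms, /ɖ/ → [ʐ] is the alternation; the neighbouring /θ/ is constant.
The change stop → fricative matches the manner of the following /θ/, identifying this as manner assimilation.
Place and voice are unchanged, so the assimilation is partial, not total.
The same holds elsewhere in the data: /ɖ/ → [ʐ] before /x/ (stop → fricative, matching a fricative); /ɖ/ → [ʐ] before /ʃ/ (stop → fricative, matching a fricative) — only manner changes, and always toward the following segment.
Nothing changes in [χəɳʊɖbɪ]: there the adjacent consonants already agree in manner (/ɖ/ and /b/ are both stops), so this form is consistent with the same rule.
The trigger is the following segment, so the direction is regressive (anticipatory).

regressive manner assimilation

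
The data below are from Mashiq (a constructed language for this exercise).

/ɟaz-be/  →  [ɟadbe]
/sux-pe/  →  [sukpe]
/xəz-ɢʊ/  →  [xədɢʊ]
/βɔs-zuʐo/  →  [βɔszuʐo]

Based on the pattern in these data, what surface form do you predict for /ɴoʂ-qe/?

The data show regressive manner assimilation: /z/ → [d] before /b/; /x/ → [k] before /p/; /z/ → [d] before /ɢ/. In each pair only manner changes, matching the following consonant, while place and voice stay constant.
No alternation appears in [βɔszuʐo]: there the adjacent consonants already agree in manner (/s/ and /z/ are both fricatives), so this form is consistent with the same rule.
/ʂ/ is a voiceless retroflex fricative. The following trigger /q/ is a stop, so /ʂ/ must become a stop as well.
Changing only its manner to stop gives [ʈ] — the voiceless retroflex stop.

[ɴoʈqe]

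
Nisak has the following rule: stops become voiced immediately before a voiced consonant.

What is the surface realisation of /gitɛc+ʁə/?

The rule targets /c/ (voiceless palatal stop), which sits before the trigger /ʁ/ (voiced).
Changing only its voicing to voiced gives [ɟ] — the voiced palatal stop.

[gitɛɟʁə]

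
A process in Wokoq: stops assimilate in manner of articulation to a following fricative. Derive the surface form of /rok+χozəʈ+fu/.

The rule targets /k/ (voiceless velar stop), which sits before the trigger /χ/ (fricative).
The voiceless velar fricative is [x], so /k/ → [x].
At the second juncture, /ʈ/ likewise becomes [ʂ] adjacent to /f/.

[roxχozəʂfu]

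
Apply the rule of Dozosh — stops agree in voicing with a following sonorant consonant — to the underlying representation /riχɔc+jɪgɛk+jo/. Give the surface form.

The rule targets /c/ (voiceless palatal stop), which sits before the trigger /j/ (voiced).
A voiced palatal stop is [ɟ], so the surface segment is [ɟ].
The same rule applies at the second boundary: /k/ → [g] next to /j/.

[riχɔɟjɪgɛgjo]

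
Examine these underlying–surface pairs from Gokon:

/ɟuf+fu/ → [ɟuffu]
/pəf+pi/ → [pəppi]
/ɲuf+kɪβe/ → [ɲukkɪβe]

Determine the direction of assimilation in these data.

regressive

The segment that alternates is /f/, which surfaces as [p] when adjacent to /p/.
The output [p] is identical to the trigger /p/ — every feature (place, manner, voicing) has been copied — so this is total assimilation.
The remaining alternation confirms this: /f/ → [k] before /k/ — in each case the output is a copy of the following consonant.
In [ɟuffu] the two consonants at the boundary are already identical (/f/ + /f/), so the rule applies vacuously and nothing changes.
The trigger is the following segment, so the direction is regressive (anticipatory).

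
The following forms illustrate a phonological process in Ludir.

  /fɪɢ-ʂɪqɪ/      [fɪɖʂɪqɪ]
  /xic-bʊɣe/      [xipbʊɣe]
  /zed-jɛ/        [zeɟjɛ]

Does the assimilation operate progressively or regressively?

The segment that alternates is /ɢ/, which surfaces as [ɖ] when adjacent to /ʂ/.
/ɢ/ is uvular while /ʂ/ is retroflex; the output [ɖ] is retroflex, matching the trigger — so the feature that spreads is place.
The other alternating forms pattern the same way: /c/ → [p] before /b/ (palatal → bilabial, matching bilabial); /d/ → [ɟ] before /j/ (alveolar → palatal, matching palatal) — only place changes, and always toward the following segment.
The trigger is the following segment, so the direction is regressive (anticipatory).

regressive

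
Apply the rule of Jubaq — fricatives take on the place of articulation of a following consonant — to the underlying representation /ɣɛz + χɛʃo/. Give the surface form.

[ɣɛʁχɛʃo]

/z/ is a voiced alveolar fricative. The following trigger /χ/ is uvular, so /z/ must become uvular as well.
The voiced uvular fricative is [ʁ], so /z/ → [ʁ].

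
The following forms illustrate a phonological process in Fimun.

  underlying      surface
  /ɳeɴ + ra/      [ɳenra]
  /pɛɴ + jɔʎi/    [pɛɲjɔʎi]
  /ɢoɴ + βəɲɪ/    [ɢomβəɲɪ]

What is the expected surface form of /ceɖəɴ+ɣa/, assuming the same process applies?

[ceɖəŋɣa]

The data show regressive place assimilation: /ɴ/ → [n] before /r/; /ɴ/ → [ɲ] before /j/; /ɴ/ → [m] before /β/. In each pair only place changes, matching the following consonant, while manner and voice stay constant.
/ɴ/ is a voiced uvular nasal. The following trigger /ɣ/ is velar, so /ɴ/ must become velar as well.
The voiced velar nasal is [ŋ], so /ɴ/ → [ŋ].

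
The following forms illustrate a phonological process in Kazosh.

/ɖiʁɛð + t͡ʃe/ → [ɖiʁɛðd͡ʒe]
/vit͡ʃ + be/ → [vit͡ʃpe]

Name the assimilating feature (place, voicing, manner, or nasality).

voicing

Comparing underlying and surface forms, /t͡ʃ/ → [d͡ʒ] is the alternation; the neighbouring /ð/ is constant.
/t͡ʃ/ is voiceless while /ð/ is voiced; the output [d͡ʒ] is voiced, matching the trigger — so the feature that spreads is voicing.
The same holds elsewhere in the data: /b/ → [p] after /t͡ʃ/ (voiced → voiceless, matching voiceless) — only voicing changes, and always toward the preceding segment.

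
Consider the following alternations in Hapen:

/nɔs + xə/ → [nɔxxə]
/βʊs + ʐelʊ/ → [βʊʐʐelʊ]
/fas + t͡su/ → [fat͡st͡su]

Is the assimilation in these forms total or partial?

Underlying /s/ is realised as [ʐ] next to /ʐ/; /ʐ/ itself does not change.
The output [ʐ] is identical to the trigger /ʐ/ — every feature (place, manner, voicing) has been copied — so this is total assimilation.
The remaining alternations confirm this: /s/ → [x] before /x/; /s/ → [t͡s] before /t͡s/ — in each case the output is a copy of the following consonant.

total assimilation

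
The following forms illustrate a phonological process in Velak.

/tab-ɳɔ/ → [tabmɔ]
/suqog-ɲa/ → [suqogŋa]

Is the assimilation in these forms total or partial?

partial assimilation

Comparing underlying and surface forms, /ɳ/ → [m] is the alternation; the neighbouring /b/ is constant.
The change retroflex → bilabial matches the place of the preceding /b/, identifying this as place assimilation.
Manner and voice are unchanged, so the assimilation is partial, not total.
Checking the remaining alternation: /ɲ/ → [ŋ] after /g/ (palatal → velar, matching velar) — only place changes, and always toward the preceding segment.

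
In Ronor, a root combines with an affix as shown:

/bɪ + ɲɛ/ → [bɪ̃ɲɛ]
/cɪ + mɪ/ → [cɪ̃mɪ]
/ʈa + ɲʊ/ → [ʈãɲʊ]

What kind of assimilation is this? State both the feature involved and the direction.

regressive nasality assimilation (vowel nasalisation)

The vowel /ɪ/ surfaces as nasalised [ɪ̃] next to the following nasal /ɲ/ — it has acquired the [+nasal] feature of its neighbour.
The other forms show the same pattern: /ɪ/ → [ɪ̃] before /m/; /a/ → [ã] before /ɲ/ — each time a vowel is nasalised next to a following nasal.
Because the conditioning nasal is to the right of the vowel that changes, the process is regressive (anticipatory).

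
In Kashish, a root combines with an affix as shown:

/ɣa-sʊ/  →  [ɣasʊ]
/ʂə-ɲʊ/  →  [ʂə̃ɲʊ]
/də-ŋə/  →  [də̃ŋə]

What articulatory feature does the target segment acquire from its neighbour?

The vowel /ə/ surfaces as nasalised [ə̃] next to the following nasal /ɲ/ — it has acquired the [+nasal] feature of its neighbour.
The other form shows the same pattern: /ə/ → [ə̃] before /ŋ/ — each time a vowel is nasalised next to a following nasal.
No change occurs in [ɣasʊ] because the vowel at the boundary is adjacent to an oral consonant, not a nasal (/a/ next to /s/).

nasality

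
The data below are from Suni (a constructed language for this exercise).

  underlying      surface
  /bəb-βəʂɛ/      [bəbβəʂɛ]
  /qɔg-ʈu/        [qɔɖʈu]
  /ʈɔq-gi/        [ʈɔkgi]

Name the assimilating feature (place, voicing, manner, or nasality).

place

The segment that alternates is /g/, which surfaces as [ɖ] when adjacent to /ʈ/.
The change velar → retroflex matches the place of the following /ʈ/, identifying this as place assimilation.
The same holds elsewhere in the data: /q/ → [k] before /g/ (uvular → velar, matching velar) — only place changes, and always toward the following segment.
No alternation appears in [bəbβəʂɛ]: there the adjacent consonants already agree in place (/b/ and /β/ are both bilabial), so this form is consistent with the same rule.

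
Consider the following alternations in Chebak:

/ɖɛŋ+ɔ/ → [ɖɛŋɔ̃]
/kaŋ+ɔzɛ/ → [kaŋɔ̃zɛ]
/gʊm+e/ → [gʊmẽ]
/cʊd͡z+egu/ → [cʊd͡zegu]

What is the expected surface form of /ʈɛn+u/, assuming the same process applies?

[ʈɛnũ]

The data show progressive nasality assimilation (vowel nasalisation): /ɔ/ → [ɔ̃] after /ŋ/; /e/ → [ẽ] after /m/ — a vowel is nasalised by an immediately preceding nasal consonant.
No change occurs in [cʊd͡zegu] because the vowel at the boundary is adjacent to an oral consonant, not a nasal (/e/ next to /d͡z/).
/u/ sits next to the nasal /n/ and is therefore nasalised to [ũ].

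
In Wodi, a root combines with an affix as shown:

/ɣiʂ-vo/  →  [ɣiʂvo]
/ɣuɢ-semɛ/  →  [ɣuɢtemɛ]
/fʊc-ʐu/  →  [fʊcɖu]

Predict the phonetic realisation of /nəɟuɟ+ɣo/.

The data show progressive manner assimilation: /s/ → [t] after /ɢ/; /ʐ/ → [ɖ] after /c/. In each pair only manner changes, matching the preceding consonant, while place and voice stay constant.
Nothing changes in [ɣiʂvo]: there the adjacent consonants already agree in manner (/v/ and /ʂ/ are both fricatives), so this form is consistent with the same rule.
The rule targets /ɣ/ (voiced velar fricative), which sits after the trigger /ɟ/ (stop).
The voiced velar stop is [g], so /ɣ/ → [g].

[nəɟuɟgo]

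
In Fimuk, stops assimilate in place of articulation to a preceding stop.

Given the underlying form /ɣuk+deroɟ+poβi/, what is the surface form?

[ɣukgeroɟcoβi]

/d/ is a voiced alveolar stop. The preceding trigger /k/ is velar, so /d/ must become velar as well.
A voiced velar stop is [g], so the surface segment is [g].
At the second juncture, /p/ likewise becomes [c] adjacent to /ɟ/.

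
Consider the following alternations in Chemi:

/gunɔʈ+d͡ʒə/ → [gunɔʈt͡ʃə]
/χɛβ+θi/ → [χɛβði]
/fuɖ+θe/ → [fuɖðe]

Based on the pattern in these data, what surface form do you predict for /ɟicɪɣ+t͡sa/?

[ɟicɪɣd͡za]

The data show progressive voicing assimilation: /d͡ʒ/ → [t͡ʃ] after /ʈ/; /θ/ → [ð] after /β/; /θ/ → [ð] after /ɖ/. In each pair only voicing changes, matching the preceding consonant, while place and manner stay constant.
The rule targets /t͡s/ (voiceless alveolar affricate), which sits after the trigger /ɣ/ (voiced).
A voiced alveolar affricate is [d͡z], so the surface segment is [d͡z].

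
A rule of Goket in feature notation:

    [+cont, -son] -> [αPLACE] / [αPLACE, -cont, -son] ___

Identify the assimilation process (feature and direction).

progressive place assimilation

The shared variable α links the value of the place features (abbreviated [PLACE]) on the target to the same value on the neighbouring segment, so place is the feature that assimilates.
The conditioning segment sits to the left of the focus bar, meaning the trigger precedes the segment that changes — progressive assimilation.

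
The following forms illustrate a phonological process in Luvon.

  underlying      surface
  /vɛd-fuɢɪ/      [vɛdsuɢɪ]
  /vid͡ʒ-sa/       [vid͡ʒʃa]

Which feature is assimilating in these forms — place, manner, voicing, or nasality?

place

Comparing underlying and surface forms, /f/ → [s] is the alternation; the neighbouring /d/ is constant.
/f/ is labiodental while /d/ is alveolar; the output [s] is alveolar, matching the trigger — so the feature that spreads is place.
The other alternating form patterns the same way: /s/ → [ʃ] after /d͡ʒ/ (alveolar → postalveolar, matching postalveolar) — only place changes, and always toward the preceding segment.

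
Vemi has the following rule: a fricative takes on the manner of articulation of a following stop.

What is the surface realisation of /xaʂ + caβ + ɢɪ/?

[xaʈcabɢɪ]

The rule targets /ʂ/ (voiceless retroflex fricative), which sits before the trigger /c/ (stop).
A voiceless retroflex stop is [ʈ], so the surface segment is [ʈ].
At the second juncture, /β/ likewise becomes [b] adjacent to /ɢ/.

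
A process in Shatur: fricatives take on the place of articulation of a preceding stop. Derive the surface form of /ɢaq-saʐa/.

/s/ is a voiceless alveolar fricative. The preceding trigger /q/ is uvular, so /s/ must become uvular as well.
The voiceless uvular fricative is [χ], so /s/ → [χ].

[ɢaqχaʐa]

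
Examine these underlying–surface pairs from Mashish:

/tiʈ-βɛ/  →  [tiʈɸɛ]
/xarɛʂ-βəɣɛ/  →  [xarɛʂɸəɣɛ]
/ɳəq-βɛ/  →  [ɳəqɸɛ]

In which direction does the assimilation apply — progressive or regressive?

The segment that alternates is /β/, which surfaces as [ɸ] when adjacent to /ʈ/.
The change voiced → voiceless matches the voicing of the preceding /ʈ/, identifying this as voicing assimilation.
The same holds elsewhere in the data: /β/ → [ɸ] after /ʂ/ (voiced → voiceless, matching voiceless); /β/ → [ɸ] after /q/ (voiced → voiceless, matching voiceless) — only voicing changes, and always toward the preceding segment.
Since the segment that changes follows the conditioning segment, the assimilation is progressive.

progressive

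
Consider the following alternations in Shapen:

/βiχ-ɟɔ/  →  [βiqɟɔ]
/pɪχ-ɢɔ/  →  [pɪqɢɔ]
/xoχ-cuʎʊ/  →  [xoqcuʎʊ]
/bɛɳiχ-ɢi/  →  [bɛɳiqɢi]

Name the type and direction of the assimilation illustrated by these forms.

regressive manner assimilation

The segment that alternates is /χ/, which surfaces as [q] when adjacent to /ɟ/.
/χ/ is a fricative while /ɟ/ is a stop; the output [q] is a stop, matching the trigger — so the feature that spreads is manner.
Place and voice are unchanged, so the assimilation is partial, not total.
The other alternating forms pattern the same way: /χ/ → [q] before /ɢ/ (fricative → stop, matching a stop); /χ/ → [q] before /c/ (fricative → stop, matching a stop) — only manner changes, and always toward the following segment.
Since the segment that changes precedes the conditioning segment, the assimilation is regressive.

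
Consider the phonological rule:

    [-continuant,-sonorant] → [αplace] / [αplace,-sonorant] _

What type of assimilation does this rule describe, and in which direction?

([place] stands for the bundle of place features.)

progressive place assimilation

The rule copies the place features (abbreviated [place]) from the environment onto the target, so the assimilating feature is place.
The conditioning segment sits to the left of the focus bar, meaning the trigger precedes the segment that changes — progressive assimilation.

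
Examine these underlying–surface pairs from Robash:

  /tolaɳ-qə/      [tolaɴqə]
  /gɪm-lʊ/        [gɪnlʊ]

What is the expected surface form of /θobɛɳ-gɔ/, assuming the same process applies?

[θobɛŋgɔ]

The data show regressive place assimilation: /ɳ/ → [ɴ] before /q/; /m/ → [n] before /l/. In each pair only place changes, matching the following consonant, while manner and voice stay constant.
/ɳ/ is a voiced retroflex nasal. The following trigger /g/ is velar, so /ɳ/ must become velar as well.
The voiced velar nasal is [ŋ], so /ɳ/ → [ŋ].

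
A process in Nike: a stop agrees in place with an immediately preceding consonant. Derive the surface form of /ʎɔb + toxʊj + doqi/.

[ʎɔbpoxʊjɟoqi]

/t/ is a voiceless alveolar stop. The preceding trigger /b/ is bilabial, so /t/ must become bilabial as well.
The voiceless bilabial stop is [p], so /t/ → [p].
At the second juncture, /d/ likewise becomes [ɟ] adjacent to /j/.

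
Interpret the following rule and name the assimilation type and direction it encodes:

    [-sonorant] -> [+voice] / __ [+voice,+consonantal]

The structural change is [+voice], and the conditioning segment [+voice,+consonantal] (a voiced consonant) is itself voiced, so the target comes to share the voicing of its neighbour — voicing assimilation.
Since the environment is written after the underscore, the trigger follows the target; the direction is regressive.

regressive voicing assimilation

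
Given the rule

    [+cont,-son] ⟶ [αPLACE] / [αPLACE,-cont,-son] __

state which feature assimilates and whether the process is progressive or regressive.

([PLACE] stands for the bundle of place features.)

progressive place assimilation

The rule copies the place features (abbreviated [PLACE]) from the environment onto the target, so the assimilating feature is place.
Since the environment is written before the underscore, the trigger precedes the target; the direction is progressive.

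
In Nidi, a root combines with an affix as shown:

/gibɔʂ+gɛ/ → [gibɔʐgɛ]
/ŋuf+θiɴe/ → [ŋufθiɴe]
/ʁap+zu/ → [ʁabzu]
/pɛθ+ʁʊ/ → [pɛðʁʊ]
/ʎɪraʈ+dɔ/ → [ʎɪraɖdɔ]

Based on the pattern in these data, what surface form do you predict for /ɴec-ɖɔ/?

[ɴeɟɖɔ]

The data show regressive voicing assimilation: /ʂ/ → [ʐ] before /g/; /p/ → [b] before /z/; /θ/ → [ð] before /ʁ/; /ʈ/ → [ɖ] before /d/. In each pair only voicing changes, matching the following consonant, while place and manner stay constant.
No alternation appears in [ŋufθiɴe]: there the adjacent consonants already agree in voicing (/f/ and /θ/ are both voiceless), so this form is consistent with the same rule.
/c/ is a voiceless palatal stop. The following trigger /ɖ/ is voiced, so /c/ must become voiced as well.
Changing only its voicing to voiced gives [ɟ] — the voiced palatal stop.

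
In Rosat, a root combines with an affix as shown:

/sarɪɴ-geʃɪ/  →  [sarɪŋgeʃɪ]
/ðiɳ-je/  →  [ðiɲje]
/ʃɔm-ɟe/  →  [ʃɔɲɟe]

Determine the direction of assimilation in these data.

Comparing underlying and surface forms, /ɴ/ → [ŋ] is the alternation; the neighbouring /g/ is constant.
/ɴ/ is uvular while /g/ is velar; the output [ŋ] is velar, matching the trigger — so the feature that spreads is place.
Checking the remaining alternations: /ɳ/ → [ɲ] before /j/ (retroflex → palatal, matching palatal); /m/ → [ɲ] before /ɟ/ (bilabial → palatal, matching palatal) — only place changes, and always toward the following segment.
Since the segment that changes precedes the conditioning segment, the assimilation is regressive.

regressive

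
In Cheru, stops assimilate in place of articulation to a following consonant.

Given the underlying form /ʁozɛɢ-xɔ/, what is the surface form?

[ʁozɛgxɔ]

/ɢ/ is a voiced uvular stop. The following trigger /x/ is velar, so /ɢ/ must become velar as well.
The voiced velar stop is [g], so /ɢ/ → [g].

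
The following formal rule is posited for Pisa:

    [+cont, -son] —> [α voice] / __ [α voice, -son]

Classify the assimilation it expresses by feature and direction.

The shared variable α links the value of [voice] on the target to the same value on the neighbouring segment, so voicing is the feature that assimilates.
The conditioning segment sits to the right of the focus bar, meaning the trigger follows the segment that changes — regressive assimilation.

regressive voicing assimilation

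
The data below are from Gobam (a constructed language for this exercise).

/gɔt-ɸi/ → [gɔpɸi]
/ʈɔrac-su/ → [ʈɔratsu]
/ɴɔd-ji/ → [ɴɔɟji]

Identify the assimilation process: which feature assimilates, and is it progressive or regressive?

Comparing underlying and surface forms, /t/ → [p] is the alternation; the neighbouring /ɸ/ is constant.
/t/ is alveolar while /ɸ/ is bilabial; the output [p] is bilabial, matching the trigger — so the feature that spreads is place.
Manner and voice are unchanged, so the assimilation is partial, not total.
Checking the remaining alternations: /c/ → [t] before /s/ (palatal → alveolar, matching alveolar); /d/ → [ɟ] before /j/ (alveolar → palatal, matching palatal) — only place changes, and always toward the following segment.
Since the segment that changes precedes the conditioning segment, the assimilation is regressive.

regressive place assimilation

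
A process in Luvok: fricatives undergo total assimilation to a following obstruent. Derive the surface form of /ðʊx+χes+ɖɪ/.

/x/ is the segment targeted by the rule; it sits immediately before /χ/, so it assimilates completely and surfaces as [χ].
At the second juncture, /s/ likewise becomes [ɖ] adjacent to /ɖ/.

[ðʊχχeɖɖɪ]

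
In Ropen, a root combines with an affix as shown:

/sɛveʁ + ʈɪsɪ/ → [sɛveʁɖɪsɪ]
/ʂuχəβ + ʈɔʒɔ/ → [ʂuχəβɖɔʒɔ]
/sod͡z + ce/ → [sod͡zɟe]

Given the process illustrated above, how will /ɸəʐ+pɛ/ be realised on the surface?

The data show progressive voicing assimilation: /ʈ/ → [ɖ] after /ʁ/; /ʈ/ → [ɖ] after /β/; /c/ → [ɟ] after /d͡z/. In each pair only voicing changes, matching the preceding consonant, while place and manner stay constant.
The rule targets /p/ (voiceless bilabial stop), which sits after the trigger /ʐ/ (voiced).
The voiced bilabial stop is [b], so /p/ → [b].

[ɸəʐbɛ]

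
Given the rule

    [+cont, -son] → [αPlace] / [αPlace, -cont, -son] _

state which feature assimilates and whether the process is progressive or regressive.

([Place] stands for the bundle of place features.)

progressive place assimilation

The rule copies the place features (abbreviated [Place]) from the environment onto the target, so the assimilating feature is place.
The conditioning segment sits to the left of the focus bar, meaning the trigger precedes the segment that changes — progressive assimilation.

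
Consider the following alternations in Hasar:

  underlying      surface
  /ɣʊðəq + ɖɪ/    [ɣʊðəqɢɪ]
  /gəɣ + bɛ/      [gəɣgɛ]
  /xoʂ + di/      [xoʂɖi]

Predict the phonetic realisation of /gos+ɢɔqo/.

[gosdɔqo]

The data show progressive place assimilation: /ɖ/ → [ɢ] after /q/; /b/ → [g] after /ɣ/; /d/ → [ɖ] after /ʂ/. In each pair only place changes, matching the preceding consonant, while manner and voice stay constant.
/ɢ/ is a voiced uvular stop. The preceding trigger /s/ is alveolar, so /ɢ/ must become alveolar as well.
A voiced alveolar stop is [d], so the surface segment is [d].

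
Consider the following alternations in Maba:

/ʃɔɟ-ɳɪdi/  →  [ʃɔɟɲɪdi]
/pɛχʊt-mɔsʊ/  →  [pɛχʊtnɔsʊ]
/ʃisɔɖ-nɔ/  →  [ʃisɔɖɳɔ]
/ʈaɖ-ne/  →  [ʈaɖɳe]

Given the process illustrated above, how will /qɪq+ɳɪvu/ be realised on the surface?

The data show progressive place assimilation: /ɳ/ → [ɲ] after /ɟ/; /m/ → [n] after /t/; /n/ → [ɳ] after /ɖ/. In each pair only place changes, matching the preceding consonant, while manner and voice stay constant.
/ɳ/ is a voiced retroflex nasal. The preceding trigger /q/ is uvular, so /ɳ/ must become uvular as well.
Changing only its place to uvular gives [ɴ] — the voiced uvular nasal.

[qɪqɴɪvu]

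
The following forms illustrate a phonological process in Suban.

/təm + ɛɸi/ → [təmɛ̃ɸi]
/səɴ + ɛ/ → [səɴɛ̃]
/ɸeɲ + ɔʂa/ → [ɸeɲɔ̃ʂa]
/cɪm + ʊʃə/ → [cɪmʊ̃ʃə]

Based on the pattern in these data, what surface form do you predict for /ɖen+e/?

[ɖenẽ]

The data show progressive nasality assimilation (vowel nasalisation): /ɛ/ → [ɛ̃] after /m/; /ɛ/ → [ɛ̃] after /ɴ/; /ɔ/ → [ɔ̃] after /ɲ/; /ʊ/ → [ʊ̃] after /m/ — a vowel is nasalised by an immediately preceding nasal consonant.
/e/ sits next to the nasal /n/ and is therefore nasalised to [ẽ].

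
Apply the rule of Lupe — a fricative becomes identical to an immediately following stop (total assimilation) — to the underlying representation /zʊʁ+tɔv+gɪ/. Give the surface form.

[zʊttɔggɪ]

/ʁ/ is the segment targeted by the rule; it sits immediately before /t/, so it assimilates completely and surfaces as [t].
The same rule applies at the second boundary: /v/ → [g] next to /g/.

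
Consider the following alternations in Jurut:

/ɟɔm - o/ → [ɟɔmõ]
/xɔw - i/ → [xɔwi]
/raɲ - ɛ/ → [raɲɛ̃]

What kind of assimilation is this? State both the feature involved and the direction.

progressive nasality assimilation (vowel nasalisation)

The vowel /o/ surfaces as nasalised [õ] next to the preceding nasal /m/ — it has acquired the [+nasal] feature of its neighbour.
The other form shows the same pattern: /ɛ/ → [ɛ̃] after /ɲ/ — each time a vowel is nasalised next to a preceding nasal.
No change occurs in [xɔwi] because the vowel at the boundary is adjacent to an oral consonant, not a nasal (/i/ next to /w/).
Because the conditioning nasal is to the left of the vowel that changes, the process is progressive (perseverative).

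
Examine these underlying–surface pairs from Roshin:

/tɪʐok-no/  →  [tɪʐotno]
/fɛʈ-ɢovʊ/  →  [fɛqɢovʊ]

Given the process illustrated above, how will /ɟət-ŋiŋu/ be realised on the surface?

[ɟəkŋiŋu]

The data show regressive place assimilation: /k/ → [t] before /n/; /ʈ/ → [q] before /ɢ/. In each pair only place changes, matching the following consonant, while manner and voice stay constant.
The rule targets /t/ (voiceless alveolar stop), which sits before the trigger /ŋ/ (velar).
Changing only its place to velar gives [k] — the voiceless velar stop.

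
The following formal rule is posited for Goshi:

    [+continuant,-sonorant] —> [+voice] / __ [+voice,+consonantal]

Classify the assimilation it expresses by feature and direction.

The target ([+continuant,-sonorant], fricatives) acquires [+voice] next to a voiced consonant ([+voice,+consonantal]) — it takes on the voicing of its neighbour, so the feature that spreads is voicing.
Since the environment is written after the underscore, the trigger follows the target; the direction is regressive.

regressive voicing assimilation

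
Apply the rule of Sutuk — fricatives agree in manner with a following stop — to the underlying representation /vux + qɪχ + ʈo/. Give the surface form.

The rule targets /x/ (voiceless velar fricative), which sits before the trigger /q/ (stop).
A voiceless velar stop is [k], so the surface segment is [k].
The same rule applies at the second boundary: /χ/ → [q] next to /ʈ/.

[vukqɪqʈo]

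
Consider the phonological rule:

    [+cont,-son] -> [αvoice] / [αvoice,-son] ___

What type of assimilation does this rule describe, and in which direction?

The shared variable α links the value of [voice] on the target to the same value on the neighbouring segment, so voicing is the feature that assimilates.
Since the environment is written before the underscore, the trigger precedes the target; the direction is progressive.

progressive voicing assimilation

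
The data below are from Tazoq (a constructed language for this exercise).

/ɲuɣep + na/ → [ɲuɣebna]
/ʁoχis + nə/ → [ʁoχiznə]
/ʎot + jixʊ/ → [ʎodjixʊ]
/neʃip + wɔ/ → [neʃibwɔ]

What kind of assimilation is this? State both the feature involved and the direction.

Comparing underlying and surface forms, /p/ → [b] is the alternation; the neighbouring /n/ is constant.
/p/ is voiceless while /n/ is voiced; the output [b] is voiced, matching the trigger — so the feature that spreads is voicing.
Place and manner are unchanged, so the assimilation is partial, not total.
The same holds elsewhere in the data: /s/ → [z] before /n/ (voiceless → voiced, matching voiced); /t/ → [d] before /j/ (voiceless → voiced, matching voiced); /p/ → [b] before /w/ (voiceless → voiced, matching voiced) — only voicing changes, and always toward the following segment.
Since the segment that changes precedes the conditioning segment, the assimilation is regressive.

regressive voicing assimilation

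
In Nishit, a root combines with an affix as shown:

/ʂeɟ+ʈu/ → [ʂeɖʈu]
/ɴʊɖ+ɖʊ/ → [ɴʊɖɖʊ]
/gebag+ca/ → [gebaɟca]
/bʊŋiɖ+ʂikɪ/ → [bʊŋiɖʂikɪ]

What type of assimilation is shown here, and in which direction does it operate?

Comparing underlying and surface forms, /ɟ/ → [ɖ] is the alternation; the neighbouring /ʈ/ is constant.
The change palatal → retroflex matches the place of the following /ʈ/, identifying this as place assimilation.
Manner and voice are unchanged, so the assimilation is partial, not total.
Checking the remaining alternation: /g/ → [ɟ] before /c/ (velar → palatal, matching palatal) — only place changes, and always toward the following segment.
Nothing changes in [ɴʊɖɖʊ], [bʊŋiɖʂikɪ]: there the adjacent consonants already agree in place (/ɖ/ and /ɖ/ are both retroflex; /ɖ/ and /ʂ/ are both retroflex), so these forms are consistent with the same rule.
Since the segment that changes precedes the conditioning segment, the assimilation is regressive.

regressive place assimilation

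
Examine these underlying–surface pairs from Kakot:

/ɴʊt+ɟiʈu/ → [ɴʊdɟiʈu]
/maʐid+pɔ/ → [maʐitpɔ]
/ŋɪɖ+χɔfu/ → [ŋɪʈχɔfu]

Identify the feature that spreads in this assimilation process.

voicing

The segment that alternates is /t/, which surfaces as [d] when adjacent to /ɟ/.
/t/ is voiceless while /ɟ/ is voiced; the output [d] is voiced, matching the trigger — so the feature that spreads is voicing.
The other alternating forms pattern the same way: /d/ → [t] before /p/ (voiced → voiceless, matching voiceless); /ɖ/ → [ʈ] before /χ/ (voiced → voiceless, matching voiceless) — only voicing changes, and always toward the following segment.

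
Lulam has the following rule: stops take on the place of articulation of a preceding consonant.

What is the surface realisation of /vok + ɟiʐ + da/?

[vokgiʐɖa]

The rule targets /ɟ/ (voiced palatal stop), which sits after the trigger /k/ (velar).
Changing only its place to velar gives [g] — the voiced velar stop.
The same rule applies at the second boundary: /d/ → [ɖ] next to /ʐ/.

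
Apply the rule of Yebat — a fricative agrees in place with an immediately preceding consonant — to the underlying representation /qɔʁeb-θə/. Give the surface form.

The rule targets /θ/ (voiceless dental fricative), which sits after the trigger /b/ (bilabial).
A voiceless bilabial fricative is [ɸ], so the surface segment is [ɸ].

[qɔʁebɸə]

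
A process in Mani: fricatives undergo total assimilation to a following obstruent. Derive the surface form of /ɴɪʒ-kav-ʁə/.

[ɴɪkkaʁʁə]

/ʒ/ is the segment targeted by the rule; it sits immediately before /k/, so it assimilates completely and surfaces as [k].
The same rule applies at the second boundary: /v/ → [ʁ] next to /ʁ/.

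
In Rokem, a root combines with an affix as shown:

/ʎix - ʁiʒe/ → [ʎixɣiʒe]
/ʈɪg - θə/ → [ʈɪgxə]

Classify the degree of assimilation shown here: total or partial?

partial assimilation

Underlying /ʁ/ is realised as [ɣ] next to /x/; /x/ itself does not change.
The change uvular → velar matches the place of the preceding /x/, identifying this as place assimilation.
Manner and voice are unchanged, so the assimilation is partial, not total.
The other alternating form patterns the same way: /θ/ → [x] after /g/ (dental → velar, matching velar) — only place changes, and always toward the preceding segment.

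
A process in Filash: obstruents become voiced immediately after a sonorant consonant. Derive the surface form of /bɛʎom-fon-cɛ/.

The rule targets /f/ (voiceless labiodental fricative), which sits after the trigger /m/ (voiced).
A voiced labiodental fricative is [v], so the surface segment is [v].
At the second juncture, /c/ likewise becomes [ɟ] adjacent to /n/.

[bɛʎomvonɟɛ]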